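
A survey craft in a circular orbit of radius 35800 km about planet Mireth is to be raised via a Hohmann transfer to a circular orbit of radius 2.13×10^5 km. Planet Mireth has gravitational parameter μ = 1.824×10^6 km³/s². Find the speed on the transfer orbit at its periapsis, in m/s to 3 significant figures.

The Hohmann ellipse has a_t = (r₁ + r₂)/2 = 1.244×10^5 km.
The periapsis of the transfer ellipse is at r = 35800 km.
Applying v² = μ(2/r − 1/a_t): v = 9.340 km/s.

v = 9340 m/s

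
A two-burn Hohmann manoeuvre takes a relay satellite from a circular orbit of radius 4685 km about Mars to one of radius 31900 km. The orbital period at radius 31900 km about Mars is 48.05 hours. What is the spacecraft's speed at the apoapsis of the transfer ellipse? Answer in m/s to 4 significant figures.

v = 586.4 m/s

From Kepler's third law T² = 4π²r³/μ at r = 31900 km, T = 48.05 hours = 48.05 × 3600 s = 1.7298×10^5 s: μ = 4π²r³/T² = 42829.2 km³/s².
The Hohmann ellipse has a_t = (r₁ + r₂)/2 = 18292.5 km.
At apoapsis, r = 31900 km.
From the vis-viva equation, v = √[μ(2/r − 1/a_t)] = 0.5864 km/s.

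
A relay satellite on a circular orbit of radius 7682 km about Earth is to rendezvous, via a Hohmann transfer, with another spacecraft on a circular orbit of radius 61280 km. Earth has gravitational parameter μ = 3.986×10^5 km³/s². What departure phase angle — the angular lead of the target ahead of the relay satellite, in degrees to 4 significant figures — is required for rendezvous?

Semi-major axis of the transfer orbit: a_t = (7682 + 61280)/2 = 34481 km.
The half-period of the transfer ellipse is t = π√(a_t³/μ) = 31860 s.
The target's mean motion on its circular orbit is ω₂ = √(μ/r₂³) = 4.162×10^-5 rad/s.
Angle swept by the target during transfer: ω₂·t = 1.326 rad = 75.97°.
Arrival is 180° from departure on the ellipse, so φ = 180° − 75.97° = 104.0°.

φ = 104.0°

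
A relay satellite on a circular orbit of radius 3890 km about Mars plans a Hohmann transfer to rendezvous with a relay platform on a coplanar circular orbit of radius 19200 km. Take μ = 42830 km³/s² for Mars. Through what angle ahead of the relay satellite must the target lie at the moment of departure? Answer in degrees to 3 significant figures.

Semi-major axis of the transfer orbit: a_t = (3890 + 19200)/2 = 11545 km.
The half-period of the transfer ellipse is t = π√(a_t³/μ) = 18830 s.
Target angular speed ω₂ = √(μ/r₂³) = 7.779×10^-5 rad/s.
Angle swept by the target during transfer: ω₂·t = 1.4648 rad = 83.93°.
Arrival is 180° from departure on the ellipse, so φ = 180° − 83.93° = 96.1°.

φ = 96.1°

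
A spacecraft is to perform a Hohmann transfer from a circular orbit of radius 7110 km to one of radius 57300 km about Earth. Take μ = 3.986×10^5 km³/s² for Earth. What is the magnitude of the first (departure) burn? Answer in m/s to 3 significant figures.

Δv₁ = 2500 m/s

The Hohmann ellipse has a_t = (r₁ + r₂)/2 = 32205 km.
Circular speed at r = 7110 km: v_c = √(μ/r) = 7.487 km/s.
Transfer-orbit speed at the same r (vis-viva, a = a_t): v_t = √[μ(2/r − 1/a_t)] = 9.987 km/s.
Δv₁ = |v_t − v_c| = |9.987 − 7.487| = 2.500 km/s.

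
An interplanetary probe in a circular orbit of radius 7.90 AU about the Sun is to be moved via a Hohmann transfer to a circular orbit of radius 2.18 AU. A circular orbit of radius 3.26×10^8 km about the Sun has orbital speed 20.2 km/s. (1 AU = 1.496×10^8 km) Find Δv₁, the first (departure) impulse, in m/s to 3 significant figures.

Δv₁ = 3630 m/s

From the circular-orbit relation v² = μ/r at r = 3.26×10^8 km: μ = v²r = (20.2)² × 3.26×10^8 = 1.33021×10^11 km³/s².
In km: r₁ = 7.90 × 1.496×10^8 = 1.18184×10^9 km; r₂ = 2.18 × 1.496×10^8 = 3.26128×10^8 km.
Transfer-ellipse semi-major axis a_t = (r₁ + r₂)/2 = (1.18184×10^9 + 3.26128×10^8)/2 = 7.53984×10^8 km.
On the circular orbit at r = 1.18184×10^9 km, v_c = √(μ/r) = 10.609 km/s.
Transfer-orbit speed at the same r (vis-viva, a = a_t): v_t = √[μ(2/r − 1/a_t)] = 6.9774 km/s.
Δv₁ = |v_t − v_c| = |6.9774 − 10.609| = 3.632 km/s.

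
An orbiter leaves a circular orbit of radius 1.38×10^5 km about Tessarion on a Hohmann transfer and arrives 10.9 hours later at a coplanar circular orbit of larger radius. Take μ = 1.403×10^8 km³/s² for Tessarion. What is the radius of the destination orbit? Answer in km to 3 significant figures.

Transfer time t = 10.9 hours = 39240 s, and t = π√(a_t³/μ).
So a_t = (μ t²/π²)^(1/3) = (1.403×10^8 × (39240)² / π²)^(1/3) = 2.7973×10^5 km.
Since a_t = (r₁ + r₂)/2, r₂ = 2a_t − r₁ = 2×2.7973×10^5 − 1.380×10^5 = 4.2146×10^5 km.

r₂ = 4.21×10^5 km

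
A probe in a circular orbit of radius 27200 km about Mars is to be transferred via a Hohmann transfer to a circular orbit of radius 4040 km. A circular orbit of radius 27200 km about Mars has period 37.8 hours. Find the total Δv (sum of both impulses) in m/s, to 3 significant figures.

From Kepler's third law T² = 4π²r³/μ at r = 27200 km, T = 37.8 hours = 37.8 × 3600 s = 1.3608×10^5 s: μ = 4π²r³/T² = 42902.0 km³/s².
Transfer-ellipse semi-major axis a_t = (r₁ + r₂)/2 = (27200 + 4040)/2 = 15620 km.
At r₁ the circular-orbit speed is v₁ = √(μ/r₁) = 1.2559 km/s.
Transfer-orbit speed at r₁ (v² = μ(2/r − 1/a)): v_a = √[μ(2/r₁ − 1/a_t)] = 0.63871 km/s.
First burn Δv₁ = |v_a − v₁| = 0.6172 km/s.
At r₂, v₂ = √(μ/r₂) = 3.258729 km/s.
Transfer-orbit speed at r₂: v_p = √[μ(2/r₂ − 1/a_t)] = 4.300235 km/s.
Second burn Δv₂ = |v₂ − v_p| = 1.042 km/s.
Δv = Δv₁ + Δv₂ = 0.6172 + 1.042 = 1.659 km/s.

Δv = 1660 m/s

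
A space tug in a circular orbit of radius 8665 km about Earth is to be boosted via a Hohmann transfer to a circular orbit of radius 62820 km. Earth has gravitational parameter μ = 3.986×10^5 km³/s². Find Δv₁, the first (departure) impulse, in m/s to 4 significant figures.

Δv₁ = 2209 m/s

Semi-major axis of the transfer orbit: a_t = (8665 + 62820)/2 = 35742.5 km.
On the circular orbit at r = 8665 km, v_c = √(μ/r) = 6.7824 km/s.
Transfer-orbit speed at the same r (vis-viva, a = a_t): v_t = √[μ(2/r − 1/a_t)] = 8.9917 km/s.
Δv₁ = |v_t − v_c| = |8.9917 − 6.7824| = 2.209 km/s.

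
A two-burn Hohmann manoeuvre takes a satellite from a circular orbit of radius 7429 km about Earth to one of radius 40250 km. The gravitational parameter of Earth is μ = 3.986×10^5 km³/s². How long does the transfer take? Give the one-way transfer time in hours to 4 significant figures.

Semi-major axis of the transfer orbit: a_t = (7429 + 40250)/2 = 23839.5 km.
Transfer time t = π√(a_t³/μ) = π√((23839.5)³ / 3.986×10^5) = 18316 s.
Converting: 18316 s ÷ 3600 s/hour = 5.088 hours.

t = 5.088 hours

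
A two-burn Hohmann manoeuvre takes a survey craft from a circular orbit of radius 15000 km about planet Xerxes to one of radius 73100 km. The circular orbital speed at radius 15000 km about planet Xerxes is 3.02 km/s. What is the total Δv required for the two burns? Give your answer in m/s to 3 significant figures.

Δv = 1440 m/s

From the circular-orbit relation v² = μ/r at r = 15000 km: μ = v²r = (3.02)² × 15000 = 1.36806×10^5 km³/s².
The Hohmann ellipse has a_t = (r₁ + r₂)/2 = 44050 km.
Circular speed at r₁: v₁ = √(μ/r₁) = √(1.36806×10^5/15000) = 3.0200 km/s.
Transfer-orbit speed at r₁ (vis-viva): v_p = √[μ(2/r₁ − 1/a_t)] = 3.8904 km/s.
First burn Δv₁ = |v_p − v₁| = 0.8704 km/s.
Circular speed at r₂: v₂ = √(μ/r₂) = 1.368 km/s.
Transfer-orbit speed at r₂: v_a = √[μ(2/r₂ − 1/a_t)] = 0.7983 km/s.
Second burn Δv₂ = |v₂ − v_a| = 0.5697 km/s.
Total Δv = Δv₁ + Δv₂ = 1.440 km/s.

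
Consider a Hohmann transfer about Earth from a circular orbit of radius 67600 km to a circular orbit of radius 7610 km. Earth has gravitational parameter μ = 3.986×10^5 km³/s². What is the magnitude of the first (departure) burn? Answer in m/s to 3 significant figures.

Semi-major axis of the transfer orbit: a_t = (67600 + 7610)/2 = 37605 km.
Circular speed at r = 67600 km: v_c = √(μ/r) = 2.428 km/s.
Transfer-orbit speed at the same r (vis-viva, a = a_t): v_t = √[μ(2/r − 1/a_t)] = 1.092 km/s.
Δv₁ = |v_t − v_c| = |1.092 − 2.428| = 1.336 km/s.

Δv₁ = 1340 m/s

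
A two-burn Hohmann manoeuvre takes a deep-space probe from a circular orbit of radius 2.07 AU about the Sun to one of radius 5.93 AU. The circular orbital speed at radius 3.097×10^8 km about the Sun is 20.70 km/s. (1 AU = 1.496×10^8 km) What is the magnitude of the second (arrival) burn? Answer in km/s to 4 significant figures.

From the circular-orbit relation v² = μ/r at r = 3.097×10^8 km: μ = v²r = (20.70)² × 3.097×10^8 = 1.32703×10^11 km³/s².
In km: r₁ = 2.07 × 1.496×10^8 = 3.09672×10^8 km; r₂ = 5.93 × 1.496×10^8 = 8.87128×10^8 km.
The Hohmann ellipse has a_t = (r₁ + r₂)/2 = 5.984×10^8 km.
On the circular orbit at r = 8.87128×10^8 km, v_c = √(μ/r) = 12.23 km/s.
Vis-viva on the transfer ellipse at r = 8.87128×10^8 km gives v_t = √[μ(2/r − 1/a_t)] = 8.798 km/s.
Δv₂ = |v_t − v_c| = |8.798 − 12.23| = 3.432 km/s.

Δv₂ = 3.432 km/s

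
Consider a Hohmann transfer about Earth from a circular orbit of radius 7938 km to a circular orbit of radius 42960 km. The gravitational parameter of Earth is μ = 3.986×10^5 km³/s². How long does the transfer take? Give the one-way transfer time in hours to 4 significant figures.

Transfer-ellipse semi-major axis a_t = (r₁ + r₂)/2 = (7938 + 42960)/2 = 25449 km.
Transfer time t = π√(a_t³/μ) = π√((25449)³ / 3.986×10^5) = 20202 s.
Converting: 20202 s ÷ 3600 s/hour = 5.612 hours.

t = 5.612 hours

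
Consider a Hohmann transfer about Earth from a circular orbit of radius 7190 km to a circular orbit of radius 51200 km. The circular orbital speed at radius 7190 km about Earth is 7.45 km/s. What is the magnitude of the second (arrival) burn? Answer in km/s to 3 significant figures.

Δv₂ = 1.41 km/s

From the circular-orbit relation v² = μ/r at r = 7190 km: μ = v²r = (7.45)² × 7190 = 3.99063×10^5 km³/s².
Transfer-ellipse semi-major axis a_t = (r₁ + r₂)/2 = (7190 + 51200)/2 = 29195 km.
Circular speed at r = 51200 km: v_c = √(μ/r) = 2.7918 km/s.
Vis-viva on the transfer ellipse at r = 51200 km gives v_t = √[μ(2/r − 1/a_t)] = 1.3855 km/s.
Δv₂ = |v_t − v_c| = |1.3855 − 2.7918| = 1.406 km/s.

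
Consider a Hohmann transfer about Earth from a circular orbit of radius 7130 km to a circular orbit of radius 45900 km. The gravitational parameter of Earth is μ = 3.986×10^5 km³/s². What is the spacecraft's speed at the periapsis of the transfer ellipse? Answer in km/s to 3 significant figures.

v = 9.84 km/s

The Hohmann ellipse has a_t = (r₁ + r₂)/2 = 26515 km.
The periapsis of the transfer ellipse is at r = 7130 km.
Applying v² = μ(2/r − 1/a_t): v = 9.837 km/s.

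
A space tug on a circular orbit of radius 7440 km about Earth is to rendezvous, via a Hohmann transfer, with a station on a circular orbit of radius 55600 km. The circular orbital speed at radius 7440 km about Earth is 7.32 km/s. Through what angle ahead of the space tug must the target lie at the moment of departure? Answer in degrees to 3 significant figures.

From the circular-orbit relation v² = μ/r at r = 7440 km: μ = v²r = (7.32)² × 7440 = 3.98653×10^5 km³/s².
Semi-major axis of the transfer orbit: a_t = (7440 + 55600)/2 = 31520 km.
Transfer time t = π√(a_t³/μ) = 27840 s.
The target's mean motion on its circular orbit is ω₂ = √(μ/r₂³) = 4.816×10^-5 rad/s.
Angle swept by the target during transfer: ω₂·t = 1.341 rad = 76.83°.
The space tug traverses 180° on the transfer ellipse, so the target must lead by 180° − 76.83° = 103°.

φ = 103°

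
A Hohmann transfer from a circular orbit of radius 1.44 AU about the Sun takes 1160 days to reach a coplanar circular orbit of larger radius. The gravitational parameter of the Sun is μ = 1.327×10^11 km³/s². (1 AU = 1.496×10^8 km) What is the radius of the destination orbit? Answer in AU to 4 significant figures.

r₂ = 5.419 AU

In km: r₁ = 1.44 × 1.496×10^8 = 2.15424×10^8 km.
Transfer time t = 1160 days = 1.00224×10^8 s, and t = π√(a_t³/μ).
So a_t = (μ t²/π²)^(1/3) = (1.327×10^11 × (1.00224×10^8)² / π²)^(1/3) = 5.1306×10^8 km.
Since a_t = (r₁ + r₂)/2, r₂ = 2a_t − r₁ = 2×5.1306×10^8 − 2.15424×10^8 = 8.10696×10^8 km.
In AU: r₂ = 8.10696×10^8 / 1.496×10^8 = 5.419 AU.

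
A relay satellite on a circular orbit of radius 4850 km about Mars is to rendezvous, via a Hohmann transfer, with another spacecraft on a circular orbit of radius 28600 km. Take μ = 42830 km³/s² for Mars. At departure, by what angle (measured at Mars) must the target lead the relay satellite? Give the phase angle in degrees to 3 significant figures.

φ = 99.5°

Semi-major axis of the transfer orbit: a_t = (4850 + 28600)/2 = 16725 km.
Transfer time t = π√(a_t³/μ) = 32830 s.
The target's mean motion on its circular orbit is ω₂ = √(μ/r₂³) = 4.279×10^-5 rad/s.
Angle swept by the target during transfer: ω₂·t = 1.405 rad = 80.50°.
Arrival is 180° from departure on the ellipse, so φ = 180° − 80.50° = 99.5°.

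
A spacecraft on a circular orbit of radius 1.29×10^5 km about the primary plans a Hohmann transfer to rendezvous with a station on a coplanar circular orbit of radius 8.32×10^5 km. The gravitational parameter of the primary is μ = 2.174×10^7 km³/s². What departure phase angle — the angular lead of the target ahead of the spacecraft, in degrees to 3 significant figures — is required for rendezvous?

φ = 101°

Semi-major axis of the transfer orbit: a_t = (1.290×10^5 + 8.320×10^5)/2 = 4.805×10^5 km.
The half-period of the transfer ellipse is t = π√(a_t³/μ) = 2.2442×10^5 s.
Target angular speed ω₂ = √(μ/r₂³) = 6.1439×10^-6 rad/s.
Angle swept by the target during transfer: ω₂·t = 1.3788 rad = 79.00°.
Arrival is 180° from departure on the ellipse, so φ = 180° − 79.00° = 101°.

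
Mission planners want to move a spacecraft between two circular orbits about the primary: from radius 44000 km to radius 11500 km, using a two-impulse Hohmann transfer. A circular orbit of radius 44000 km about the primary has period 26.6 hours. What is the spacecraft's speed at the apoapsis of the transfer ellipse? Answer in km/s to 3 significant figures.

v = 1.86 km/s

From Kepler's third law T² = 4π²r³/μ at r = 44000 km, T = 26.6 hours = 26.6 × 3600 s = 95760 s: μ = 4π²r³/T² = 3.66733×10^5 km³/s².
The Hohmann ellipse has a_t = (r₁ + r₂)/2 = 27750 km.
At apoapsis, r = 44000 km.
Vis-viva: v = √[μ(2/r − 1/a_t)] = √[3.66733×10^5 × (2/44000 − 1/27750)] = 1.859 km/s.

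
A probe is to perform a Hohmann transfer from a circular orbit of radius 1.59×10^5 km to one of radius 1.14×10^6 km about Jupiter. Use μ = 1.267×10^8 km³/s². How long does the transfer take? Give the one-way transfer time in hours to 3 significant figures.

Semi-major axis of the transfer orbit: a_t = (1.590×10^5 + 1.140×10^6)/2 = 6.495×10^5 km.
Transfer time t = π√(a_t³/μ) = π√((6.495×10^5)³ / 1.267×10^8) = 1.461×10^5 s.
Converting: 1.461×10^5 s ÷ 3600 s/hour = 40.6 hours.

t = 40.6 hours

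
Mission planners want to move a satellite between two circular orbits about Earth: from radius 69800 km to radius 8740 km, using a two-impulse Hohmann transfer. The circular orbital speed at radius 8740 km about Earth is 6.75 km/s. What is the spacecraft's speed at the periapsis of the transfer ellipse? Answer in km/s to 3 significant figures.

v = 9.00 km/s

From the circular-orbit relation v² = μ/r at r = 8740 km: μ = v²r = (6.75)² × 8740 = 3.98216×10^5 km³/s².
The Hohmann ellipse has a_t = (r₁ + r₂)/2 = 39270 km.
The periapsis of the transfer ellipse is at r = 8740 km.
From the vis-viva equation, v = √[μ(2/r − 1/a_t)] = 8.999 km/s.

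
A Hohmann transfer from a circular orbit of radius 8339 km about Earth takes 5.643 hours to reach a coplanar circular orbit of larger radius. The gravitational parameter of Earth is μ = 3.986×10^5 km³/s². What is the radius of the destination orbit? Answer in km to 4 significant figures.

Transfer time t = 5.643 hours = 20314.8 s, and t = π√(a_t³/μ).
So a_t = (μ t²/π²)^(1/3) = (3.986×10^5 × (20314.8)² / π²)^(1/3) = 25544 km.
Since a_t = (r₁ + r₂)/2, r₂ = 2a_t − r₁ = 2×25544 − 8339 = 42749 km.

r₂ = 42750 km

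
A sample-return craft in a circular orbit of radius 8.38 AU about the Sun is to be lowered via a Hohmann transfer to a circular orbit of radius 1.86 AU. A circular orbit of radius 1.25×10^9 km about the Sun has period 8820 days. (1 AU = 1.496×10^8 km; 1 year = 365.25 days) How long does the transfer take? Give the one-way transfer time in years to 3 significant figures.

t = 5.79 years

From Kepler's third law T² = 4π²r³/μ at r = 1.25×10^9 km, T = 8820 days = 8820 × 86400 s = 7.62048×10^8 s: μ = 4π²r³/T² = 1.32778×10^11 km³/s².
In km: r₁ = 8.38 × 1.496×10^8 = 1.253648×10^9 km; r₂ = 1.86 × 1.496×10^8 = 2.78256×10^8 km.
Semi-major axis of the transfer orbit: a_t = (1.253648×10^9 + 2.78256×10^8)/2 = 7.65952×10^8 km.
By Kepler's third law the transfer-orbit period is T = 2π√(a_t³/μ), so t = T/2 = 1.828×10^8 s.
Converting: 1.828×10^8 s ÷ 3.15576×10^7 s/year (365.25 × 86400) = 5.79 years.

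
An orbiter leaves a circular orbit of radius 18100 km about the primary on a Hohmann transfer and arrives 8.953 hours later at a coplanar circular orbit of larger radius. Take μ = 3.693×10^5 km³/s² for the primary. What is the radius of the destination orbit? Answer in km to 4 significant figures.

r₂ = 49650 km

Transfer time t = 8.953 hours = 32230.8 s, and t = π√(a_t³/μ).
So a_t = (μ t²/π²)^(1/3) = (3.693×10^5 × (32230.8)² / π²)^(1/3) = 33875 km.
Since a_t = (r₁ + r₂)/2, r₂ = 2a_t − r₁ = 2×33875 − 18100 = 49650 km.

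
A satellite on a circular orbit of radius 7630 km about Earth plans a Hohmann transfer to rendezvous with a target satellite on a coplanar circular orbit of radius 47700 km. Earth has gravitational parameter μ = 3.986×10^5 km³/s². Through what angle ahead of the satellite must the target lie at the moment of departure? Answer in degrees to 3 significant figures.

Transfer-ellipse semi-major axis a_t = (r₁ + r₂)/2 = (7630 + 47700)/2 = 27665 km.
Transfer time t = π√(a_t³/μ) = 22897 s.
Target angular speed ω₂ = √(μ/r₂³) = 6.0603×10^-5 rad/s.
Angle swept by the target during transfer: ω₂·t = 1.3876 rad = 79.504°.
The satellite traverses 180° on the transfer ellipse, so the target must lead by 180° − 79.504° = 100°.

φ = 100°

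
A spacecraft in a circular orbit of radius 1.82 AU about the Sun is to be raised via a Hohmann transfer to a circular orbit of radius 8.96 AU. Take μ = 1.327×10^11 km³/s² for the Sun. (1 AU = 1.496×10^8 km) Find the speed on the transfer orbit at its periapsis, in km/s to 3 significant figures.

v = 28.5 km/s

In km: r₁ = 1.82 × 1.496×10^8 = 2.72272×10^8 km; r₂ = 8.96 × 1.496×10^8 = 1.340416×10^9 km.
The Hohmann ellipse has a_t = (r₁ + r₂)/2 = 8.06344×10^8 km.
The periapsis of the transfer ellipse is at r = 2.72272×10^8 km.
Applying v² = μ(2/r − 1/a_t): v = 28.46 km/s.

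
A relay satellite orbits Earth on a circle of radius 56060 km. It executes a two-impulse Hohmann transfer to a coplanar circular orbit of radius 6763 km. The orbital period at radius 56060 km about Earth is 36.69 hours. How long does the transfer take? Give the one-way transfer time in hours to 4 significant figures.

t = 7.694 hours

From Kepler's third law T² = 4π²r³/μ at r = 56060 km, T = 36.69 hours = 36.69 × 3600 s = 1.32084×10^5 s: μ = 4π²r³/T² = 3.98675×10^5 km³/s².
Transfer-ellipse semi-major axis a_t = (r₁ + r₂)/2 = (56060 + 6763)/2 = 31411.5 km.
Transfer time t = π√(a_t³/μ) = π√((31411.5)³ / 3.98675×10^5) = 27700 s.
Converting: 27700 s ÷ 3600 s/hour = 7.694 hours.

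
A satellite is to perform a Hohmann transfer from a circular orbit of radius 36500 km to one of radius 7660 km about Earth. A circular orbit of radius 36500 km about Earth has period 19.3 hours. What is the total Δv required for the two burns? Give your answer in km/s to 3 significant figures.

From Kepler's third law T² = 4π²r³/μ at r = 36500 km, T = 19.3 hours = 19.3 × 3600 s = 69480 s: μ = 4π²r³/T² = 3.97666×10^5 km³/s².
Semi-major axis of the transfer orbit: a_t = (36500 + 7660)/2 = 22080 km.
At r₁ the circular-orbit speed is v₁ = √(μ/r₁) = 3.30075 km/s.
On the transfer ellipse at r₁, vis-viva equation gives v_a = √[μ(2/r₁ − 1/a_t)] = 1.94414 km/s.
First burn Δv₁ = |v_a − v₁| = 1.3566 km/s.
At r₂, v₂ = √(μ/r₂) = 7.2052 km/s.
Transfer-orbit speed at r₂: v_p = √[μ(2/r₂ − 1/a_t)] = 9.2639 km/s.
Second burn Δv₂ = |v₂ − v_p| = 2.0587 km/s.
Δv = Δv₁ + Δv₂ = 1.3566 + 2.0587 = 3.415 km/s.

Δv = 3.42 km/s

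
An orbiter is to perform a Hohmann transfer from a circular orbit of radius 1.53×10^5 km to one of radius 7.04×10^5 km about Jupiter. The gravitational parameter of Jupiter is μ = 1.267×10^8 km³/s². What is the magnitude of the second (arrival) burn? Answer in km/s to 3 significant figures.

The Hohmann ellipse has a_t = (r₁ + r₂)/2 = 4.285×10^5 km.
On the circular orbit at r = 7.040×10^5 km, v_c = √(μ/r) = 13.415 km/s.
Vis-viva on the transfer ellipse at r = 7.040×10^5 km gives v_t = √[μ(2/r − 1/a_t)] = 8.0163 km/s.
Δv₂ = |v_t − v_c| = |8.0163 − 13.415| = 5.399 km/s.

Δv₂ = 5.40 km/s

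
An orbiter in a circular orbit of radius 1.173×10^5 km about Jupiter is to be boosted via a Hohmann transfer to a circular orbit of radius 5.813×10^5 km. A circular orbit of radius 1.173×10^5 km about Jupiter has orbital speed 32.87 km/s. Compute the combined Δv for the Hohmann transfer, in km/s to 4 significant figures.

Δv = 15.74 km/s

From the circular-orbit relation v² = μ/r at r = 1.173×10^5 km: μ = v²r = (32.87)² × 1.173×10^5 = 1.26735×10^8 km³/s².
The Hohmann ellipse has a_t = (r₁ + r₂)/2 = 3.493×10^5 km.
Circular speed at r₁: v₁ = √(μ/r₁) = √(1.26735×10^8/1.173×10^5) = 32.870 km/s.
On the transfer ellipse at r₁, vis-viva gives v_p = √[μ(2/r₁ − 1/a_t)] = 42.403 km/s.
First burn Δv₁ = |v_p − v₁| = 9.533 km/s.
Circular speed at r₂: v₂ = √(μ/r₂) = 14.7655 km/s.
Transfer-orbit speed at r₂: v_a = √[μ(2/r₂ − 1/a_t)] = 8.55654 km/s.
Second burn Δv₂ = |v₂ − v_a| = 6.209 km/s.
Total Δv = Δv₁ + Δv₂ = 15.74 km/s.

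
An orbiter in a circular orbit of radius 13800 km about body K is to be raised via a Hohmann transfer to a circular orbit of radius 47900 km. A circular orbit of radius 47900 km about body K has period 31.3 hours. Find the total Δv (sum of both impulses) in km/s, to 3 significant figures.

From Kepler's third law T² = 4π²r³/μ at r = 47900 km, T = 31.3 hours = 31.3 × 3600 s = 1.1268×10^5 s: μ = 4π²r³/T² = 3.41722×10^5 km³/s².
Transfer-ellipse semi-major axis a_t = (r₁ + r₂)/2 = (13800 + 47900)/2 = 30850 km.
Circular speed at r₁: v₁ = √(μ/r₁) = √(3.41722×10^5/13800) = 4.9762 km/s.
Transfer-orbit speed at r₁ (v² = μ(2/r − 1/a)): v_p = √[μ(2/r₁ − 1/a_t)] = 6.2006 km/s.
First burn Δv₁ = |v_p − v₁| = 1.224 km/s.
Circular speed at r₂: v₂ = √(μ/r₂) = 2.6710 km/s.
Transfer-orbit speed at r₂: v_a = √[μ(2/r₂ − 1/a_t)] = 1.7864 km/s.
Second burn Δv₂ = |v₂ − v_a| = 0.8846 km/s.
Total Δv = Δv₁ + Δv₂ = 2.109 km/s.

Δv = 2.11 km/s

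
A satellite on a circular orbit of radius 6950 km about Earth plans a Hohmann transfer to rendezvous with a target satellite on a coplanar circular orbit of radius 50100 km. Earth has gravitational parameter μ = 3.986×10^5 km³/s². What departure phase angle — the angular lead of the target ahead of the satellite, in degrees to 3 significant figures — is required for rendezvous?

Semi-major axis of the transfer orbit: a_t = (6950 + 50100)/2 = 28525 km.
The half-period of the transfer ellipse is t = π√(a_t³/μ) = 23973 s.
The target's mean motion on its circular orbit is ω₂ = √(μ/r₂³) = 5.6300×10^-5 rad/s.
Angle swept by the target during transfer: ω₂·t = 1.3497 rad = 77.33°.
The satellite traverses 180° on the transfer ellipse, so the target must lead by 180° − 77.33° = 103°.

φ = 103°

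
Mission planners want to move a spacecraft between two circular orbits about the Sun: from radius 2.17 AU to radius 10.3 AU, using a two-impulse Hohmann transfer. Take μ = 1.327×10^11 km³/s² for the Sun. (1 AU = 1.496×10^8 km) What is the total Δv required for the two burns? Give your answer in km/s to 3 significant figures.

In km: r₁ = 2.17 × 1.496×10^8 = 3.24632×10^8 km; r₂ = 10.3 × 1.496×10^8 = 1.54088×10^9 km.
Transfer-ellipse semi-major axis a_t = (r₁ + r₂)/2 = (3.24632×10^8 + 1.54088×10^9)/2 = 9.32756×10^8 km.
Circular speed at r₁: v₁ = √(μ/r₁) = √(1.327×10^11/3.24632×10^8) = 20.218 km/s.
On the transfer ellipse at r₁, vis-viva gives v_p = √[μ(2/r₁ − 1/a_t)] = 25.986 km/s.
First burn Δv₁ = |v_p − v₁| = 5.768 km/s.
Circular speed at r₂: v₂ = √(μ/r₂) = 9.280 km/s.
Transfer-orbit speed at r₂: v_a = √[μ(2/r₂ − 1/a_t)] = 5.475 km/s.
Second burn Δv₂ = |v₂ − v_a| = 3.805 km/s.
Δv = Δv₁ + Δv₂ = 5.768 + 3.805 = 9.573 km/s.

Δv = 9.57 km/s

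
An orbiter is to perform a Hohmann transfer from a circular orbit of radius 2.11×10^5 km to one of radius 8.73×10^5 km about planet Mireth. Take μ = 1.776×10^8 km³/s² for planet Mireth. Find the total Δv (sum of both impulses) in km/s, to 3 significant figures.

Δv = 13.2 km/s

The Hohmann ellipse has a_t = (r₁ + r₂)/2 = 5.420×10^5 km.
Circular speed at r₁: v₁ = √(μ/r₁) = √(1.776×10^8/2.110×10^5) = 29.012 km/s.
Transfer-orbit speed at r₁ (vis-viva): v_p = √[μ(2/r₁ − 1/a_t)] = 36.820 km/s.
First burn Δv₁ = |v_p − v₁| = 7.808 km/s.
Circular speed at r₂: v₂ = √(μ/r₂) = 14.263 km/s.
Transfer-orbit speed at r₂: v_a = √[μ(2/r₂ − 1/a_t)] = 8.8993 km/s.
Second burn Δv₂ = |v₂ − v_a| = 5.364 km/s.
Δv = Δv₁ + Δv₂ = 7.808 + 5.364 = 13.17 km/s.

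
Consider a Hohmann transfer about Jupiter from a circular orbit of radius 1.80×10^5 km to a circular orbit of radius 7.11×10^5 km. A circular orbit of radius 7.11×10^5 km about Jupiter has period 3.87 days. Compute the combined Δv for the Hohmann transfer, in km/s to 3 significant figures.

Δv = 11.9 km/s

From Kepler's third law T² = 4π²r³/μ at r = 7.11×10^5 km, T = 3.87 days = 3.87 × 86400 s = 3.34368×10^5 s: μ = 4π²r³/T² = 1.26917×10^8 km³/s².
The Hohmann ellipse has a_t = (r₁ + r₂)/2 = 4.455×10^5 km.
At r₁ the circular-orbit speed is v₁ = √(μ/r₁) = 26.5536 km/s.
On the transfer ellipse at r₁, vis-viva equation gives v_p = √[μ(2/r₁ − 1/a_t)] = 33.5455 km/s.
First burn Δv₁ = |v_p − v₁| = 6.992 km/s.
Circular speed at r₂: v₂ = √(μ/r₂) = 13.3606 km/s.
Transfer-orbit speed at r₂: v_a = √[μ(2/r₂ − 1/a_t)] = 8.49253 km/s.
Second burn Δv₂ = |v₂ − v_a| = 4.868 km/s.
Total Δv = Δv₁ + Δv₂ = 11.86 km/s.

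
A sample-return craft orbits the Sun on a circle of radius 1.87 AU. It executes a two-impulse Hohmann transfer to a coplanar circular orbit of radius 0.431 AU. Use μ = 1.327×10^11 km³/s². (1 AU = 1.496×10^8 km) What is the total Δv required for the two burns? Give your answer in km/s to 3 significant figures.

Δv = 20.9 km/s

In km: r₁ = 1.87 × 1.496×10^8 = 2.79752×10^8 km; r₂ = 0.431 × 1.496×10^8 = 6.44776×10^7 km.
Transfer-ellipse semi-major axis a_t = (r₁ + r₂)/2 = (2.79752×10^8 + 6.44776×10^7)/2 = 1.721148×10^8 km.
Circular speed at r₁: v₁ = √(μ/r₁) = √(1.327×10^11/2.79752×10^8) = 21.7795 km/s.
Transfer-orbit speed at r₁ (vis-viva): v_a = √[μ(2/r₁ − 1/a_t)] = 13.3304 km/s.
First burn Δv₁ = |v_a − v₁| = 8.449 km/s.
At r₂, v₂ = √(μ/r₂) = 45.37 km/s.
Transfer-orbit speed at r₂: v_p = √[μ(2/r₂ − 1/a_t)] = 57.84 km/s.
Second burn Δv₂ = |v₂ − v_p| = 12.47 km/s.
Total Δv = Δv₁ + Δv₂ = 20.92 km/s.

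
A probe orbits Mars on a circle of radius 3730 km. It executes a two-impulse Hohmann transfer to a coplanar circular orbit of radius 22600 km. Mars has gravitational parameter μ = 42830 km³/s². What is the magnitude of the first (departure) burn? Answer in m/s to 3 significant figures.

The Hohmann ellipse has a_t = (r₁ + r₂)/2 = 13165 km.
On the circular orbit at r = 3730 km, v_c = √(μ/r) = 3.389 km/s.
Vis-viva on the transfer ellipse at r = 3730 km gives v_t = √[μ(2/r − 1/a_t)] = 4.440 km/s.
Δv₁ = |v_t − v_c| = |4.440 − 3.389| = 1.051 km/s.

Δv₁ = 1050 m/s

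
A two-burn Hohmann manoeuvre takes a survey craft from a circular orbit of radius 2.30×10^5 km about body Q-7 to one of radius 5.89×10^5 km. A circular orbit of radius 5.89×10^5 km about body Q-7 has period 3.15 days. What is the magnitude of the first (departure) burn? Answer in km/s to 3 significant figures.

From Kepler's third law T² = 4π²r³/μ at r = 5.89×10^5 km, T = 3.15 days = 3.15 × 86400 s = 2.7216×10^5 s: μ = 4π²r³/T² = 1.08907×10^8 km³/s².
The Hohmann ellipse has a_t = (r₁ + r₂)/2 = 4.095×10^5 km.
On the circular orbit at r = 2.300×10^5 km, v_c = √(μ/r) = 21.760 km/s.
Transfer-orbit speed at the same r (vis-viva, a = a_t): v_t = √[μ(2/r − 1/a_t)] = 26.097 km/s.
Δv₁ = |v_t − v_c| = |26.097 − 21.760| = 4.337 km/s.

Δv₁ = 4.34 km/s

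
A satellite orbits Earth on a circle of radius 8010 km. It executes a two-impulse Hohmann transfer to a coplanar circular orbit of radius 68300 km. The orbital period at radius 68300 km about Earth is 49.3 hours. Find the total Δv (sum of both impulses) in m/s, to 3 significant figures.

Δv = 3700 m/s

From Kepler's third law T² = 4π²r³/μ at r = 68300 km, T = 49.3 hours = 49.3 × 3600 s = 1.7748×10^5 s: μ = 4π²r³/T² = 3.99322×10^5 km³/s².
Transfer-ellipse semi-major axis a_t = (r₁ + r₂)/2 = (8010 + 68300)/2 = 38155 km.
Circular speed at r₁: v₁ = √(μ/r₁) = √(3.99322×10^5/8010) = 7.061 km/s.
Transfer-orbit speed at r₁ (v² = μ(2/r − 1/a)): v_p = √[μ(2/r₁ − 1/a_t)] = 9.447 km/s.
First burn Δv₁ = |v_p − v₁| = 2.386 km/s.
Circular speed at r₂: v₂ = √(μ/r₂) = 2.418 km/s.
Transfer-orbit speed at r₂: v_a = √[μ(2/r₂ − 1/a_t)] = 1.108 km/s.
Second burn Δv₂ = |v₂ − v_a| = 1.310 km/s.
Total Δv = Δv₁ + Δv₂ = 3.696 km/s.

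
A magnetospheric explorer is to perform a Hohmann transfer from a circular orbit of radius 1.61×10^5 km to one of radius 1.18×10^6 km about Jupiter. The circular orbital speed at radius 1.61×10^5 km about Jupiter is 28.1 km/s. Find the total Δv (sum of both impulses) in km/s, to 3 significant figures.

Δv = 14.5 km/s

From the circular-orbit relation v² = μ/r at r = 1.61×10^5 km: μ = v²r = (28.1)² × 1.61×10^5 = 1.27127×10^8 km³/s².
Semi-major axis of the transfer orbit: a_t = (1.610×10^5 + 1.180×10^6)/2 = 6.705×10^5 km.
Circular speed at r₁: v₁ = √(μ/r₁) = √(1.27127×10^8/1.610×10^5) = 28.100 km/s.
On the transfer ellipse at r₁, vis-viva equation gives v_p = √[μ(2/r₁ − 1/a_t)] = 37.278 km/s.
First burn Δv₁ = |v_p − v₁| = 9.178 km/s.
Circular speed at r₂: v₂ = √(μ/r₂) = 10.3795 km/s.
Transfer-orbit speed at r₂: v_a = √[μ(2/r₂ − 1/a_t)] = 5.08618 km/s.
Second burn Δv₂ = |v₂ − v_a| = 5.293 km/s.
Total Δv = Δv₁ + Δv₂ = 14.47 km/s.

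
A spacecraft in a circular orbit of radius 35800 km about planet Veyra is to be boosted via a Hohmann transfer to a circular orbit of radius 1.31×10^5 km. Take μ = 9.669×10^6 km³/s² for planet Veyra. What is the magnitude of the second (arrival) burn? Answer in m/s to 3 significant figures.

Δv₂ = 2960 m/s

Transfer-ellipse semi-major axis a_t = (r₁ + r₂)/2 = (35800 + 1.310×10^5)/2 = 83400 km.
Circular speed at r = 1.310×10^5 km: v_c = √(μ/r) = 8.591 km/s.
Transfer-orbit speed at the same r (vis-viva, a = a_t): v_t = √[μ(2/r − 1/a_t)] = 5.629 km/s.
Δv₂ = |v_t − v_c| = |5.629 − 8.591| = 2.962 km/s.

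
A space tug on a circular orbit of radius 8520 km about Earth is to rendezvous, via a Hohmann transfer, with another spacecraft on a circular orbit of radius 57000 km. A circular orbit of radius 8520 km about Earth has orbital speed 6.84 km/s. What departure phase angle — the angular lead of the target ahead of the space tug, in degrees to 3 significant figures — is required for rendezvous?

φ = 102°

From the circular-orbit relation v² = μ/r at r = 8520 km: μ = v²r = (6.84)² × 8520 = 3.98613×10^5 km³/s².
Transfer-ellipse semi-major axis a_t = (r₁ + r₂)/2 = (8520 + 57000)/2 = 32760 km.
The half-period of the transfer ellipse is t = π√(a_t³/μ) = 29504.6 s.
The target's mean motion on its circular orbit is ω₂ = √(μ/r₂³) = 4.63942×10^-5 rad/s.
Angle swept by the target during transfer: ω₂·t = 1.3688 rad = 78.43°.
Arrival is 180° from departure on the ellipse, so φ = 180° − 78.43° = 102°.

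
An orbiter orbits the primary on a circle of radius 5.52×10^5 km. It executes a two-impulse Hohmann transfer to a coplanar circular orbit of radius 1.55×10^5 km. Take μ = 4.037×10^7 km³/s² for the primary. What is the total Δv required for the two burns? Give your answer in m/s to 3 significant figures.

Δv = 6920 m/s

The Hohmann ellipse has a_t = (r₁ + r₂)/2 = 3.535×10^5 km.
Circular speed at r₁: v₁ = √(μ/r₁) = √(4.037×10^7/5.520×10^5) = 8.552 km/s.
Transfer-orbit speed at r₁ (v² = μ(2/r − 1/a)): v_a = √[μ(2/r₁ − 1/a_t)] = 5.663 km/s.
First burn Δv₁ = |v_a − v₁| = 2.889 km/s.
At r₂, v₂ = √(μ/r₂) = 16.139 km/s.
Transfer-orbit speed at r₂: v_p = √[μ(2/r₂ − 1/a_t)] = 20.167 km/s.
Second burn Δv₂ = |v₂ − v_p| = 4.028 km/s.
Δv = Δv₁ + Δv₂ = 2.889 + 4.028 = 6.917 km/s.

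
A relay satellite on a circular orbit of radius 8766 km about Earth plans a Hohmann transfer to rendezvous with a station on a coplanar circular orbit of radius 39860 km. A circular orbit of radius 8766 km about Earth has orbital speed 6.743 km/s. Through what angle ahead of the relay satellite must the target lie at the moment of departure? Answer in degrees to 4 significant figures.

φ = 94.25°

From the circular-orbit relation v² = μ/r at r = 8766 km: μ = v²r = (6.743)² × 8766 = 3.98573×10^5 km³/s².
Transfer-ellipse semi-major axis a_t = (r₁ + r₂)/2 = (8766 + 39860)/2 = 24313 km.
The half-period of the transfer ellipse is t = π√(a_t³/μ) = 18865 s.
Target angular speed ω₂ = √(μ/r₂³) = 7.9332×10^-5 rad/s.
Angle swept by the target during transfer: ω₂·t = 1.4966 rad = 85.75°.
Arrival is 180° from departure on the ellipse, so φ = 180° − 85.75° = 94.25°.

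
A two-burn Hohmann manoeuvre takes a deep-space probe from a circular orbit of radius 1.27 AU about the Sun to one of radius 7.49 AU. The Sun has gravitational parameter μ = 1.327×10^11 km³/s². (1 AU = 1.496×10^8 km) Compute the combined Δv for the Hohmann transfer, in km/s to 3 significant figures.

Δv = 13.2 km/s

In km: r₁ = 1.27 × 1.496×10^8 = 1.89992×10^8 km; r₂ = 7.49 × 1.496×10^8 = 1.120504×10^9 km.
Transfer-ellipse semi-major axis a_t = (r₁ + r₂)/2 = (1.89992×10^8 + 1.120504×10^9)/2 = 6.55248×10^8 km.
At r₁ the circular-orbit speed is v₁ = √(μ/r₁) = 26.4282 km/s.
Transfer-orbit speed at r₁ (vis-viva equation): v_p = √[μ(2/r₁ − 1/a_t)] = 34.5598 km/s.
First burn Δv₁ = |v_p − v₁| = 8.1316 km/s.
Circular speed at r₂: v₂ = √(μ/r₂) = 10.88250 km/s.
Transfer-orbit speed at r₂: v_a = √[μ(2/r₂ − 1/a_t)] = 5.859945 km/s.
Second burn Δv₂ = |v₂ − v_a| = 5.0226 km/s.
Δv = Δv₁ + Δv₂ = 8.1316 + 5.0226 = 13.15 km/s.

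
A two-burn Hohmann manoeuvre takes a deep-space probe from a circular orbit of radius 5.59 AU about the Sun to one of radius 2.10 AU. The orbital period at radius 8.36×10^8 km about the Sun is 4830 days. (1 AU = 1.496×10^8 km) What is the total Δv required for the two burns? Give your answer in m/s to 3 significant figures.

From Kepler's third law T² = 4π²r³/μ at r = 8.36×10^8 km, T = 4830 days = 4830 × 86400 s = 4.17312×10^8 s: μ = 4π²r³/T² = 1.32451×10^11 km³/s².
In km: r₁ = 5.59 × 1.496×10^8 = 8.36264×10^8 km; r₂ = 2.10 × 1.496×10^8 = 3.1416×10^8 km.
Transfer-ellipse semi-major axis a_t = (r₁ + r₂)/2 = (8.36264×10^8 + 3.1416×10^8)/2 = 5.75212×10^8 km.
Circular speed at r₁: v₁ = √(μ/r₁) = √(1.32451×10^11/8.36264×10^8) = 12.585 km/s.
On the transfer ellipse at r₁, v² = μ(2/r − 1/a) gives v_a = √[μ(2/r₁ − 1/a_t)] = 9.3008 km/s.
First burn Δv₁ = |v_a − v₁| = 3.284 km/s.
At r₂, v₂ = √(μ/r₂) = 20.533 km/s.
Transfer-orbit speed at r₂: v_p = √[μ(2/r₂ − 1/a_t)] = 24.758 km/s.
Second burn Δv₂ = |v₂ − v_p| = 4.225 km/s.
Δv = Δv₁ + Δv₂ = 3.284 + 4.225 = 7.509 km/s.

Δv = 7510 m/s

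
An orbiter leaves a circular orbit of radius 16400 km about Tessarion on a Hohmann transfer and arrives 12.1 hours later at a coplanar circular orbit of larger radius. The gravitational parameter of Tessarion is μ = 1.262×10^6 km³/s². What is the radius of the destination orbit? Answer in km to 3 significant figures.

r₂ = 1.08×10^5 km

Transfer time t = 12.1 hours = 43560 s, and t = π√(a_t³/μ).
So a_t = (μ t²/π²)^(1/3) = (1.262×10^6 × (43560)² / π²)^(1/3) = 62370 km.
Since a_t = (r₁ + r₂)/2, r₂ = 2a_t − r₁ = 2×62370 − 16400 = 1.0834×10^5 km.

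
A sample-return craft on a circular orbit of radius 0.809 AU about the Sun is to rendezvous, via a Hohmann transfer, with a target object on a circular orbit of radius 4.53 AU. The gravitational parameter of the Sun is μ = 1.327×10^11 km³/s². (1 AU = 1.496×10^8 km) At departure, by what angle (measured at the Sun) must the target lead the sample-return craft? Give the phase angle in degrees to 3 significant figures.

φ = 98.6°

In km: r₁ = 0.809 × 1.496×10^8 = 1.210264×10^8 km; r₂ = 4.53 × 1.496×10^8 = 6.77688×10^8 km.
Semi-major axis of the transfer orbit: a_t = (1.210264×10^8 + 6.77688×10^8)/2 = 3.993572×10^8 km.
The half-period of the transfer ellipse is t = π√(a_t³/μ) = 6.8827×10^7 s.
Target angular speed ω₂ = √(μ/r₂³) = 2.0649×10^-8 rad/s.
Angle swept by the target during transfer: ω₂·t = 1.4212 rad = 81.43°.
The sample-return craft traverses 180° on the transfer ellipse, so the target must lead by 180° − 81.43° = 98.6°.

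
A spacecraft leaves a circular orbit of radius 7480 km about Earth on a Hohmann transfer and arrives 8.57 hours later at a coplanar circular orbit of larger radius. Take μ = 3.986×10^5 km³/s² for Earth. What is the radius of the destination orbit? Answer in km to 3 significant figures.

r₂ = 60000 km

Transfer time t = 8.57 hours = 30852 s, and t = π√(a_t³/μ).
So a_t = (μ t²/π²)^(1/3) = (3.986×10^5 × (30852)² / π²)^(1/3) = 33750 km.
Since a_t = (r₁ + r₂)/2, r₂ = 2a_t − r₁ = 2×33750 − 7480 = 60020 km.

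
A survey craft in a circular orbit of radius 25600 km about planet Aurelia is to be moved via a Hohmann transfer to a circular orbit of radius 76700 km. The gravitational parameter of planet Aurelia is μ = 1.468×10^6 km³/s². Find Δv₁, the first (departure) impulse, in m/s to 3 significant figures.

Semi-major axis of the transfer orbit: a_t = (25600 + 76700)/2 = 51150 km.
On the circular orbit at r = 25600 km, v_c = √(μ/r) = 7.573 km/s.
Vis-viva on the transfer ellipse at r = 25600 km gives v_t = √[μ(2/r − 1/a_t)] = 9.273 km/s.
Δv₁ = |v_t − v_c| = |9.273 − 7.573| = 1.700 km/s.

Δv₁ = 1700 m/s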